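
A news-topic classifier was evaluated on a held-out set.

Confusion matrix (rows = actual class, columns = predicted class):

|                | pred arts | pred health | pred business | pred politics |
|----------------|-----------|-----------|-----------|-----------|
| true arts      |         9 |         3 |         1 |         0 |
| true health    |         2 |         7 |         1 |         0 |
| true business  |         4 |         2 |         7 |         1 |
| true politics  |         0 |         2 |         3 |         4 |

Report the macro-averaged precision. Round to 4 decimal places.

Per-class precision (TP/(TP+FP)):
  arts: TP=9, FP=2+4+0=6 → 9/15 = 0.60000
  health: TP=7, FP=3+2+2=7 → 7/14 = 0.50000
  business: TP=7, FP=1+1+3=5 → 7/12 = 0.58333
  politics: TP=4, FP=0+0+1=1 → 4/5 = 0.80000
Macro-precision = mean = (0.60000 + 0.50000 + 0.58333 + 0.80000) / 4 = 0.6208

0.6208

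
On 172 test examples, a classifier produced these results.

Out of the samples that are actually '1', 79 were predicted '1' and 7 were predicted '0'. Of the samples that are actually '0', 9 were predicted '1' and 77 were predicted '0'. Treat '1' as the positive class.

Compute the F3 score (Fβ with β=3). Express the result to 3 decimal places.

0.916

Fβ = (1+β²)·TP / ((1+β²)·TP + β²·FN + FP), with β²=9
= 10·79 / (10·79 + 9·7 + 9) = 0.916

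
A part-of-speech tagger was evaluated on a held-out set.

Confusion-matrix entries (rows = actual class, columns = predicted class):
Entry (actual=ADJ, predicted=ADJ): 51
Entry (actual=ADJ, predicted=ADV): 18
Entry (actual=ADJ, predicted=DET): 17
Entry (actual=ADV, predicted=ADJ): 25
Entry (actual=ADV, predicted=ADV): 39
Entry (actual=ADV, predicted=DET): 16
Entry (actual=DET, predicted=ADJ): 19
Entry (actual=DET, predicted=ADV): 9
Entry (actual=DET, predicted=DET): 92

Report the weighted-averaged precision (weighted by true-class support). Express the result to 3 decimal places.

0.636

Per-class precision (TP/(TP+FP)):
  ADJ: TP=51, FP=25+19=44 → 51/95 = 0.5368
  ADV: TP=39, FP=18+9=27 → 39/66 = 0.5909
  DET: TP=92, FP=17+16=33 → 92/125 = 0.7360
Weighted-precision = Σ (supportᵢ/N)·precisionᵢ with N=286: (86/286)·0.5368 + (80/286)·0.5909 + (120/286)·0.7360 = 0.636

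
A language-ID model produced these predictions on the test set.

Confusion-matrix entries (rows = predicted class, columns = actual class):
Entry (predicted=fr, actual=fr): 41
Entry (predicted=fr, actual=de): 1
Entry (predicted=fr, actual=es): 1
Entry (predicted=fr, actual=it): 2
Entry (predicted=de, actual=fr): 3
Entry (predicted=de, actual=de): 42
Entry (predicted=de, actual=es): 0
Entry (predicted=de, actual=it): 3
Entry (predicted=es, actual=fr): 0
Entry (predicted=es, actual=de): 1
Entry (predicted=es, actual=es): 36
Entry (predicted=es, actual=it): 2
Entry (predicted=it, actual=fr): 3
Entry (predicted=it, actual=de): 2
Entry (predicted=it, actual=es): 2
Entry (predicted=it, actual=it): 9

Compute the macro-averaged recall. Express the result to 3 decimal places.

Per-class recall (TP/(TP+FN)):
  fr: TP=41, FN=3+0+3=6 → 41/47 = 0.8723
  de: TP=42, FN=1+1+2=4 → 42/46 = 0.9130
  es: TP=36, FN=1+0+2=3 → 36/39 = 0.9231
  it: TP=9, FN=2+3+2=7 → 9/16 = 0.5625
Macro-recall = mean = (0.8723 + 0.9130 + 0.9231 + 0.5625) / 4 = 0.818

0.818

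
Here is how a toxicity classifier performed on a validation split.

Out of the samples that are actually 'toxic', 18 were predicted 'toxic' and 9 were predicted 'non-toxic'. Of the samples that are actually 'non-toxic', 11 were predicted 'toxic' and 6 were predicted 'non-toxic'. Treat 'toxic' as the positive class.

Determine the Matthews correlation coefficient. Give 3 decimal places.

MCC = (TP·TN − FP·FN) / √((TP+FP)(TP+FN)(TN+FP)(TN+FN))
Numerator = 18·6 − 11·9 = 9
Denominator = √(29·27·17·15) = √199665 = 446.8389
MCC = 9 / 446.8389 = 0.020

0.020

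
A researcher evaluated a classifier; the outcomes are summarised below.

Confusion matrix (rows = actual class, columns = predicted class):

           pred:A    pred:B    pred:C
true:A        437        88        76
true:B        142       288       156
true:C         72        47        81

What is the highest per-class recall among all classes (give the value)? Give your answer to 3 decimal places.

0.727

Per-class recall (TP/(TP+FN)):
  A: TP=437, FN=88+76=164 → 437/601 = 0.7271
  B: TP=288, FN=142+156=298 → 288/586 = 0.4915
  C: TP=81, FN=72+47=119 → 81/200 = 0.4050
Highest is class 'A' with recall = 0.727.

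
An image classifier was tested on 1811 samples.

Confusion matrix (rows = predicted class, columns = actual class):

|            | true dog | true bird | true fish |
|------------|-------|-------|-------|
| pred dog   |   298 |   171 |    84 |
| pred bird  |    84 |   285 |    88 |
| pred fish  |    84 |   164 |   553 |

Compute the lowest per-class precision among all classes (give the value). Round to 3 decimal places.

0.539

Per-class precision (TP/(TP+FP)):
  dog: TP=298, FP=171+84=255 → 298/553 = 0.5389
  bird: TP=285, FP=84+88=172 → 285/457 = 0.6236
  fish: TP=553, FP=84+164=248 → 553/801 = 0.6904
Lowest is class 'dog' with precision = 0.539.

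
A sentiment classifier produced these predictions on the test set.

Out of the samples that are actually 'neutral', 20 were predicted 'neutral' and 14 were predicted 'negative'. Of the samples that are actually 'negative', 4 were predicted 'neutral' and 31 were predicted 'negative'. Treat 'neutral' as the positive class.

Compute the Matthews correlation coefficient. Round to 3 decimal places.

0.498

MCC = (TP·TN − FP·FN) / √((TP+FP)(TP+FN)(TN+FP)(TN+FN))
Numerator = 20·31 − 4·14 = 564
Denominator = √(24·34·35·45) = √1285200 = 1133.6666
MCC = 564 / 1133.6666 = 0.498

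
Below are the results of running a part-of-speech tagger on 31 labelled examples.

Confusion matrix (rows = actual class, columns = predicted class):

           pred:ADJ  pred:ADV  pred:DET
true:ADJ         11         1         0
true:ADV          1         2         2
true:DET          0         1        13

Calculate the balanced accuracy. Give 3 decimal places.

Balanced accuracy = mean of per-class recall.
  ADJ: recall = 11/12 = 0.9167
  ADV: recall = 2/5 = 0.4000
  DET: recall = 13/14 = 0.9286
Mean = (0.9167 + 0.4000 + 0.9286) / 3 = 0.748

0.748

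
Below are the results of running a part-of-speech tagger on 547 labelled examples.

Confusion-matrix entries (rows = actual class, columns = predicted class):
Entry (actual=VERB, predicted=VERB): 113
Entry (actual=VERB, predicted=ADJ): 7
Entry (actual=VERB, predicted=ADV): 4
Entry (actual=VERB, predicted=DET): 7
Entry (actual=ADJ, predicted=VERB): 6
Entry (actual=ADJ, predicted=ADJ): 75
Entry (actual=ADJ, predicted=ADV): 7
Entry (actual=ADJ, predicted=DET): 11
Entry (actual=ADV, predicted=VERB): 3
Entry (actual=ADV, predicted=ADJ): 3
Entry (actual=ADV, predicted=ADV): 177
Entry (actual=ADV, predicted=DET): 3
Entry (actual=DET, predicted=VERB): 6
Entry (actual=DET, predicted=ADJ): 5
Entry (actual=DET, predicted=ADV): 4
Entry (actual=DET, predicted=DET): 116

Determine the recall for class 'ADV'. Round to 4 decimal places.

0.9516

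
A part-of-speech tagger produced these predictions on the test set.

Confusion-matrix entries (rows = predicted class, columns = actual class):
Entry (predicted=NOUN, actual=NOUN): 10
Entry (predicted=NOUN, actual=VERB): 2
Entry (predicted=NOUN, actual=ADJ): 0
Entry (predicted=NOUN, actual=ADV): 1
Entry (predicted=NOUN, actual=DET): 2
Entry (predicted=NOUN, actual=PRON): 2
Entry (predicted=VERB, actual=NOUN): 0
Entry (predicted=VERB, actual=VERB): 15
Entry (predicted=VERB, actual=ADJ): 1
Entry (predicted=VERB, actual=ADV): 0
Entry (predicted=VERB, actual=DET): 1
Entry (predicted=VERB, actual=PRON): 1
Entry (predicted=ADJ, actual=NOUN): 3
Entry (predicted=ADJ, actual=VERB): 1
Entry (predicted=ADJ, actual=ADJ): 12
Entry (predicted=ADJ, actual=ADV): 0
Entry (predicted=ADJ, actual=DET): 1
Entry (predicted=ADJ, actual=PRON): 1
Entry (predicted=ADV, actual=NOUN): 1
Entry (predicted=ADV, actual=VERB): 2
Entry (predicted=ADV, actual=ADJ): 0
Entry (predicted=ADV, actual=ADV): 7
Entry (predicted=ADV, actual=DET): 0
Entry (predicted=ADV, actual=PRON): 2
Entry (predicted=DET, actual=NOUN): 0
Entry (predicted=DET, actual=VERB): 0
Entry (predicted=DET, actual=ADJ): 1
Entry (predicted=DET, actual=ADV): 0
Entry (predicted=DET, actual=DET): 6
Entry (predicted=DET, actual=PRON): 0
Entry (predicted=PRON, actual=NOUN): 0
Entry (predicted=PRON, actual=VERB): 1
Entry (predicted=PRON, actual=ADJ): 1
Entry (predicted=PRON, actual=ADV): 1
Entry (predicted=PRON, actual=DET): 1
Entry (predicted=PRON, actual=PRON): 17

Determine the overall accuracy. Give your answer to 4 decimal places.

0.7204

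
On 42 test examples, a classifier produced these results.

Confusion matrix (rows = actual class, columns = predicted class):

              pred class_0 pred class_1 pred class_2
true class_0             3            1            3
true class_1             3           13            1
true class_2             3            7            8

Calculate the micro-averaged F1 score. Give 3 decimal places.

Micro-averaging pools counts across classes: ΣTP=24, ΣFP=18, ΣFN=18.
Micro-F1 score = 2·TP/(2·TP+FP+FN) on pooled counts = 0.571 (equals overall accuracy in single-label multiclass).

0.571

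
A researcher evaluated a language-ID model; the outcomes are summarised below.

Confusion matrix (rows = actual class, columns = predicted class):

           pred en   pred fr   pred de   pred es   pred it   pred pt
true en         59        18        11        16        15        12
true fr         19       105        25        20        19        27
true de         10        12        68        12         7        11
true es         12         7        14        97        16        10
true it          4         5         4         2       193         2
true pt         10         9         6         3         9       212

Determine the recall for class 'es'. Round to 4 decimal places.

One-vs-rest for 'es': TP = diagonal; FP = other classes predicted 'es'; FN = 'es' predicted as other.
recall = TP/(TP+FN).
es: TP=97, FN=12+7+14+16+10=59 → 97/156 = 0.62179

0.6218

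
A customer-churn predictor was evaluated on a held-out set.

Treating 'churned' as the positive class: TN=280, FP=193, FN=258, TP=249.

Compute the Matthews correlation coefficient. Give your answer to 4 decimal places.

MCC = (TP·TN − FP·FN) / √((TP+FP)(TP+FN)(TN+FP)(TN+FN))
Numerator = 249·280 − 193·258 = 19926
Denominator = √(442·507·473·538) = √57026096556 = 238801.3747
MCC = 19926 / 238801.3747 = 0.0834

0.0834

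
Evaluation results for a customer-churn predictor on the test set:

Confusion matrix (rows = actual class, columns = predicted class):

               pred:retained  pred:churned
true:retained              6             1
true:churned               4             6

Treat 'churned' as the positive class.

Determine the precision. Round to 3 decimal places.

Precision = TP/(TP+FP) = 6/(6+1) = 6/7 = 0.857

0.857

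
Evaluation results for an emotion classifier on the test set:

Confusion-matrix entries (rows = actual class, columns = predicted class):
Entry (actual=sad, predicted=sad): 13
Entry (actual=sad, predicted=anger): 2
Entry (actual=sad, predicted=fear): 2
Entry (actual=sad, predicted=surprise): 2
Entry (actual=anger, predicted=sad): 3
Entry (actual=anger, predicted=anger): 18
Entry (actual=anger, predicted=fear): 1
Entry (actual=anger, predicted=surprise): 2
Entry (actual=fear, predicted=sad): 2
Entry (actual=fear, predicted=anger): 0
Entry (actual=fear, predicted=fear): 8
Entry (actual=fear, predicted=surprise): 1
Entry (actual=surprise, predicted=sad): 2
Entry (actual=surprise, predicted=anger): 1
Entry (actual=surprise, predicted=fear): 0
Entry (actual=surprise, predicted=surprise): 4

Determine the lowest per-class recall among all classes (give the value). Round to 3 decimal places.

Per-class recall (TP/(TP+FN)):
  sad: TP=13, FN=2+2+2=6 → 13/19 = 0.6842
  anger: TP=18, FN=3+1+2=6 → 18/24 = 0.7500
  fear: TP=8, FN=2+0+1=3 → 8/11 = 0.7273
  surprise: TP=4, FN=2+1+0=3 → 4/7 = 0.5714
Lowest is class 'surprise' with recall = 0.571.

0.571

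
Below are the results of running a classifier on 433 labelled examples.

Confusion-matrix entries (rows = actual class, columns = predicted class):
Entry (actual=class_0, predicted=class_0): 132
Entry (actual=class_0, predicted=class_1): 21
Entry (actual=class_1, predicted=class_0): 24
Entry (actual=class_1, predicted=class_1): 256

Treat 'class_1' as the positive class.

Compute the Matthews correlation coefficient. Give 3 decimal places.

0.774

MCC = (TP·TN − FP·FN) / √((TP+FP)(TP+FN)(TN+FP)(TN+FN))
Numerator = 256·132 − 21·24 = 33288
Denominator = √(277·280·153·156) = √1851202080 = 43025.5980
MCC = 33288 / 43025.5980 = 0.774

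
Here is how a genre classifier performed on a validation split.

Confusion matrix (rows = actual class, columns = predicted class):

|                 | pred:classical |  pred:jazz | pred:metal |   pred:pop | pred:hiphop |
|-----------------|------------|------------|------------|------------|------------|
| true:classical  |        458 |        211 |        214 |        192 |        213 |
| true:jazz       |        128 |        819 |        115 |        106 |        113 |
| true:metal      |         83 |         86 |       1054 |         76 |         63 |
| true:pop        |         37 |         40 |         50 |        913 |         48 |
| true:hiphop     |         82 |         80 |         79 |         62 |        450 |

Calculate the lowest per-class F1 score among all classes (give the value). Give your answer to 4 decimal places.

0.4412

Per-class F1 score (2·TP/(2·TP+FP+FN)):
  classical: TP=458, FP=128+83+37+82=330, FN=211+214+192+213=830 → 916/2076 = 0.44123
  jazz: TP=819, FP=211+86+40+80=417, FN=128+115+106+113=462 → 1638/2517 = 0.65077
  metal: TP=1054, FP=214+115+50+79=458, FN=83+86+76+63=308 → 2108/2874 = 0.73347
  pop: TP=913, FP=192+106+76+62=436, FN=37+40+50+48=175 → 1826/2437 = 0.74928
  hiphop: TP=450, FP=213+113+63+48=437, FN=82+80+79+62=303 → 900/1640 = 0.54878
Lowest is class 'classical' with F1 score = 0.4412.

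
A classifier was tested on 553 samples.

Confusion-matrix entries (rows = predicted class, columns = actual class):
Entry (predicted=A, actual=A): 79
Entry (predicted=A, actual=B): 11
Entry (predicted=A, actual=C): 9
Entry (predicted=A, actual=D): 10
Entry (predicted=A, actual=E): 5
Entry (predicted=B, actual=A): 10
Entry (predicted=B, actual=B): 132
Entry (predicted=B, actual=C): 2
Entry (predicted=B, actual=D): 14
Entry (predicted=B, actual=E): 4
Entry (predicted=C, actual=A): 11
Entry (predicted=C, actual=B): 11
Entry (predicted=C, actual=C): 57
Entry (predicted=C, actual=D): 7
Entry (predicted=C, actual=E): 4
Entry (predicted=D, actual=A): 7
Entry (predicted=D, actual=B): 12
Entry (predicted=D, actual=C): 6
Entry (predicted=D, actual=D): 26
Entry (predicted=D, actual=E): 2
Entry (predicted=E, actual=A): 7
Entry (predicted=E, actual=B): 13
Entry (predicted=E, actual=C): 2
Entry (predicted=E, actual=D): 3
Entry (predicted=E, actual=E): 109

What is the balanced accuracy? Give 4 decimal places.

Balanced accuracy = mean of per-class recall.
  A: recall = 79/114 = 0.69298
  B: recall = 132/179 = 0.73743
  C: recall = 57/76 = 0.75000
  D: recall = 26/60 = 0.43333
  E: recall = 109/124 = 0.87903
Mean = (0.69298 + 0.73743 + 0.75000 + 0.43333 + 0.87903) / 5 = 0.6986

0.6986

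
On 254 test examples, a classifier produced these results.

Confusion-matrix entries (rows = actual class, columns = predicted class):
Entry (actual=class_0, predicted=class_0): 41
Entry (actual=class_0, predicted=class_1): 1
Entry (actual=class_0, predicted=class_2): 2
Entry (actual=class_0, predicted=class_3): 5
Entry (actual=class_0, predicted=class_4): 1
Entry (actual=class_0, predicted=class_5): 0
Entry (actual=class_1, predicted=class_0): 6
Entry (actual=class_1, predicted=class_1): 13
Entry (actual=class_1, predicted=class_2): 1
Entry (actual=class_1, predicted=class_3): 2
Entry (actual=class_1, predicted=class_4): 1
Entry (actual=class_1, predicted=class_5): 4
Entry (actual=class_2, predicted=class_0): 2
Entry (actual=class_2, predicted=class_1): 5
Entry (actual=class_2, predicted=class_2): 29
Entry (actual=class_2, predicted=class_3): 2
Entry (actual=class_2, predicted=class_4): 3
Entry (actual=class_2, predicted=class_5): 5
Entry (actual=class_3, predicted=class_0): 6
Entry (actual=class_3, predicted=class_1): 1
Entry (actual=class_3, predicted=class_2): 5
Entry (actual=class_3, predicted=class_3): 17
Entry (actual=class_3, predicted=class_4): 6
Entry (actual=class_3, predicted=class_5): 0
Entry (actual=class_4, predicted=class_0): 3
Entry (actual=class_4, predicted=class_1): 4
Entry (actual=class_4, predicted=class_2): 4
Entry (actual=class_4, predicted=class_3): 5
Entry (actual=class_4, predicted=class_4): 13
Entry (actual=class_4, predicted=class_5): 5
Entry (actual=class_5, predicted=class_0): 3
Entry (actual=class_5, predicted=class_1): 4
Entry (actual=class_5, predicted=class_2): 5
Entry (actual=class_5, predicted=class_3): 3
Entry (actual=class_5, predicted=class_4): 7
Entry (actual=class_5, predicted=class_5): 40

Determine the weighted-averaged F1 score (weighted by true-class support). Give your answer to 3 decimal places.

Per-class F1 score (2·TP/(2·TP+FP+FN)):
  class_0: TP=41, FP=6+2+6+3+3=20, FN=1+2+5+1+0=9 → 82/111 = 0.7387
  class_1: TP=13, FP=1+5+1+4+4=15, FN=6+1+2+1+4=14 → 26/55 = 0.4727
  class_2: TP=29, FP=2+1+5+4+5=17, FN=2+5+2+3+5=17 → 58/92 = 0.6304
  class_3: TP=17, FP=5+2+2+5+3=17, FN=6+1+5+6+0=18 → 34/69 = 0.4928
  class_4: TP=13, FP=1+1+3+6+7=18, FN=3+4+4+5+5=21 → 26/65 = 0.4000
  class_5: TP=40, FP=0+4+5+0+5=14, FN=3+4+5+3+7=22 → 80/116 = 0.6897
Weighted-F1 score = Σ (supportᵢ/N)·F1 scoreᵢ with N=254: (50/254)·0.7387 + (27/254)·0.4727 + (46/254)·0.6304 + (35/254)·0.4928 + (34/254)·0.4000 + (62/254)·0.6897 = 0.600

0.600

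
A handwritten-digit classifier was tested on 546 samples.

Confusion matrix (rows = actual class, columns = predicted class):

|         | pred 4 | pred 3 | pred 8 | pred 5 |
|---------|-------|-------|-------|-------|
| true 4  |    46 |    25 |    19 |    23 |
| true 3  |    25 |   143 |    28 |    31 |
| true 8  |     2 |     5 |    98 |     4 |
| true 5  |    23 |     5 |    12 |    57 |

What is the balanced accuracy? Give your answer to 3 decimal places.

Balanced accuracy = mean of per-class recall.
  4: recall = 46/113 = 0.4071
  3: recall = 143/227 = 0.6300
  8: recall = 98/109 = 0.8991
  5: recall = 57/97 = 0.5876
Mean = (0.4071 + 0.6300 + 0.8991 + 0.5876) / 4 = 0.631

0.631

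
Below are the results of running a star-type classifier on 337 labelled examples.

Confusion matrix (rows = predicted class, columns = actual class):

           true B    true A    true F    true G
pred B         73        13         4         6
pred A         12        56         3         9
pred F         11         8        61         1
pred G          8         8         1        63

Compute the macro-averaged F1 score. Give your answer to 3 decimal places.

Per-class F1 score (2·TP/(2·TP+FP+FN)):
  B: TP=73, FP=13+4+6=23, FN=12+11+8=31 → 146/200 = 0.7300
  A: TP=56, FP=12+3+9=24, FN=13+8+8=29 → 112/165 = 0.6788
  F: TP=61, FP=11+8+1=20, FN=4+3+1=8 → 122/150 = 0.8133
  G: TP=63, FP=8+8+1=17, FN=6+9+1=16 → 126/159 = 0.7925
Macro-F1 score = mean = (0.7300 + 0.6788 + 0.8133 + 0.7925) / 4 = 0.754

0.754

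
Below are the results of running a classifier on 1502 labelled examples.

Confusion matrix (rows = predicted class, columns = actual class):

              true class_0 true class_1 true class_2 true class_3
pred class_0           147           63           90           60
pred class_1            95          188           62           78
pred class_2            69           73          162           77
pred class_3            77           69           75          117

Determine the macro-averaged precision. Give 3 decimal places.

Per-class precision (TP/(TP+FP)):
  class_0: TP=147, FP=63+90+60=213 → 147/360 = 0.4083
  class_1: TP=188, FP=95+62+78=235 → 188/423 = 0.4444
  class_2: TP=162, FP=69+73+77=219 → 162/381 = 0.4252
  class_3: TP=117, FP=77+69+75=221 → 117/338 = 0.3462
Macro-precision = mean = (0.4083 + 0.4444 + 0.4252 + 0.3462) / 4 = 0.406

0.406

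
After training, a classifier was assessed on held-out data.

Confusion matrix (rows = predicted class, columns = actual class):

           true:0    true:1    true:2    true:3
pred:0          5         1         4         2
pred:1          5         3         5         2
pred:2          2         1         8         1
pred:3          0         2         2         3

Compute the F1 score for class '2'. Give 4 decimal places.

0.5161

One-vs-rest for '2': TP = diagonal; FP = other classes predicted '2'; FN = '2' predicted as other.
F1 score = 2·TP/(2·TP+FP+FN).
2: TP=8, FP=2+1+1=4, FN=4+5+2=11 → 16/31 = 0.51613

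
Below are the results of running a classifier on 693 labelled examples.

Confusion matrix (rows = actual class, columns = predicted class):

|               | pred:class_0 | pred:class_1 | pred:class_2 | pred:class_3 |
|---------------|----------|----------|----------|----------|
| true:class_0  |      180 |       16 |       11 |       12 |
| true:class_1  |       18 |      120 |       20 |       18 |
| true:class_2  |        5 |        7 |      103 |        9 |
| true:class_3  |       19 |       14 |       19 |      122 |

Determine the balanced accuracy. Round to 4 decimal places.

Balanced accuracy = mean of per-class recall.
  class_0: recall = 180/219 = 0.82192
  class_1: recall = 120/176 = 0.68182
  class_2: recall = 103/124 = 0.83065
  class_3: recall = 122/174 = 0.70115
Mean = (0.82192 + 0.68182 + 0.83065 + 0.70115) / 4 = 0.7589

0.7589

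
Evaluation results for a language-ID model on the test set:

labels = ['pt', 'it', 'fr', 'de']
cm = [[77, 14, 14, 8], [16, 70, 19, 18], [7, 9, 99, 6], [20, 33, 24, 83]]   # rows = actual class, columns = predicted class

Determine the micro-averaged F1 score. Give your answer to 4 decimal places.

Micro-averaging pools counts across classes: ΣTP=329, ΣFP=188, ΣFN=188.
Micro-F1 score = 2·TP/(2·TP+FP+FN) on pooled counts = 0.6364 (equals overall accuracy in single-label multiclass).

0.6364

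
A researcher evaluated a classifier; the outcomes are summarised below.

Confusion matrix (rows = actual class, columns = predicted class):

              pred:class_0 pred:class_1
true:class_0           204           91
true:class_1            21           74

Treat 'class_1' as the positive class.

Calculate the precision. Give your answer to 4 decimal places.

0.4485

Precision = TP/(TP+FP) = 74/(74+91) = 74/165 = 0.4485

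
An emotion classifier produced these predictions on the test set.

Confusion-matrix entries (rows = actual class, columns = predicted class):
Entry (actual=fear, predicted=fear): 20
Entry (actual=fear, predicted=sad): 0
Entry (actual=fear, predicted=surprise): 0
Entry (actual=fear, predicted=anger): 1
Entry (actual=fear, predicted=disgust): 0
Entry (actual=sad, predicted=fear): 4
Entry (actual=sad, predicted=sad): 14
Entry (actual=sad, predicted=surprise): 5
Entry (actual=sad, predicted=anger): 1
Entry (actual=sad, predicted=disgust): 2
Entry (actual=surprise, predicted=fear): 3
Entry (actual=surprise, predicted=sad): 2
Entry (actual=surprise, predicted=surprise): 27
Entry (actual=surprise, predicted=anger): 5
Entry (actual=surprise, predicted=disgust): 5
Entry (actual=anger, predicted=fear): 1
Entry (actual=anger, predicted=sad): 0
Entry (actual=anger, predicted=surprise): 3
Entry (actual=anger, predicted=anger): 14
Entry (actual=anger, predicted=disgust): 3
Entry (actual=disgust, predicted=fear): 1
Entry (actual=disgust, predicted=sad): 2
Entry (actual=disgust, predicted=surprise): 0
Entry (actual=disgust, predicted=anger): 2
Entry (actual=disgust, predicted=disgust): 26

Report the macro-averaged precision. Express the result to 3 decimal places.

Per-class precision (TP/(TP+FP)):
  fear: TP=20, FP=4+3+1+1=9 → 20/29 = 0.6897
  sad: TP=14, FP=0+2+0+2=4 → 14/18 = 0.7778
  surprise: TP=27, FP=0+5+3+0=8 → 27/35 = 0.7714
  anger: TP=14, FP=1+1+5+2=9 → 14/23 = 0.6087
  disgust: TP=26, FP=0+2+5+3=10 → 26/36 = 0.7222
Macro-precision = mean = (0.6897 + 0.7778 + 0.7714 + 0.6087 + 0.7222) / 5 = 0.714

0.714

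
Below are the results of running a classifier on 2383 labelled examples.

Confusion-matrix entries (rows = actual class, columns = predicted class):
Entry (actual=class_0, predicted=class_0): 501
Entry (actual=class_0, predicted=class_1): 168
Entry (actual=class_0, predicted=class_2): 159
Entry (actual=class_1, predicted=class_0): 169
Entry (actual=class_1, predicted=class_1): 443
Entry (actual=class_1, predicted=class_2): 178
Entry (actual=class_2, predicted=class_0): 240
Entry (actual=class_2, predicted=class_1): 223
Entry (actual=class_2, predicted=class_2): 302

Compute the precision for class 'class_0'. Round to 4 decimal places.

0.5505

One-vs-rest for 'class_0': TP = diagonal; FP = other classes predicted 'class_0'; FN = 'class_0' predicted as other.
precision = TP/(TP+FP).
class_0: TP=501, FP=169+240=409 → 501/910 = 0.55055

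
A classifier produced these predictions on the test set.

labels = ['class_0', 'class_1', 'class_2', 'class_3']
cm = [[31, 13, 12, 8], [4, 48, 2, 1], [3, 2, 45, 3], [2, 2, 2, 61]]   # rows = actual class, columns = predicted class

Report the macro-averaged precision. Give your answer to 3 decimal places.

Per-class precision (TP/(TP+FP)):
  class_0: TP=31, FP=4+3+2=9 → 31/40 = 0.7750
  class_1: TP=48, FP=13+2+2=17 → 48/65 = 0.7385
  class_2: TP=45, FP=12+2+2=16 → 45/61 = 0.7377
  class_3: TP=61, FP=8+1+3=12 → 61/73 = 0.8356
Macro-precision = mean = (0.7750 + 0.7385 + 0.7377 + 0.8356) / 4 = 0.772

0.772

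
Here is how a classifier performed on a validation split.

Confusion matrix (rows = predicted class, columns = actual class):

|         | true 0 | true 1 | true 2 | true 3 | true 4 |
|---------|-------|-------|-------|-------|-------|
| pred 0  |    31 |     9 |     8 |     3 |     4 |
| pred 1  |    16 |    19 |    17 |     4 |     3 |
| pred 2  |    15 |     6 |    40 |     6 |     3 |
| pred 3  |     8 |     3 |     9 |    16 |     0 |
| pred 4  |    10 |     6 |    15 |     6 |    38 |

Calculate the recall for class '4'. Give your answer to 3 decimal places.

0.792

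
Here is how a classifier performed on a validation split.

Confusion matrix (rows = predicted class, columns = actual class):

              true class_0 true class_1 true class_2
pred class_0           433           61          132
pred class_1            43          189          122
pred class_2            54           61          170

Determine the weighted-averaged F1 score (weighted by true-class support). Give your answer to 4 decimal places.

0.6143

Per-class F1 score (2·TP/(2·TP+FP+FN)):
  class_0: TP=433, FP=61+132=193, FN=43+54=97 → 866/1156 = 0.74913
  class_1: TP=189, FP=43+122=165, FN=61+61=122 → 378/665 = 0.56842
  class_2: TP=170, FP=54+61=115, FN=132+122=254 → 340/709 = 0.47955
Weighted-F1 score = Σ (supportᵢ/N)·F1 scoreᵢ with N=1265: (530/1265)·0.74913 + (311/1265)·0.56842 + (424/1265)·0.47955 = 0.6143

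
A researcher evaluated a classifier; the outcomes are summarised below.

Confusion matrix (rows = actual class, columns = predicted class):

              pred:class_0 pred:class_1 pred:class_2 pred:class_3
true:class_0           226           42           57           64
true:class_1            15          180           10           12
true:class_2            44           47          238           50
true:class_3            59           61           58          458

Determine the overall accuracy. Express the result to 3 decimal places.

Accuracy = trace / total = (226+180+238+458=1102) / 1621 = 1102/1621 = 0.680

0.680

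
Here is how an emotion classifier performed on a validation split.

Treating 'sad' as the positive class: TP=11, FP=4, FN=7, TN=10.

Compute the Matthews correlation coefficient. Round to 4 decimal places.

0.3235

MCC = (TP·TN − FP·FN) / √((TP+FP)(TP+FN)(TN+FP)(TN+FN))
Numerator = 11·10 − 4·7 = 82
Denominator = √(15·18·14·17) = √64260 = 253.4956
MCC = 82 / 253.4956 = 0.3235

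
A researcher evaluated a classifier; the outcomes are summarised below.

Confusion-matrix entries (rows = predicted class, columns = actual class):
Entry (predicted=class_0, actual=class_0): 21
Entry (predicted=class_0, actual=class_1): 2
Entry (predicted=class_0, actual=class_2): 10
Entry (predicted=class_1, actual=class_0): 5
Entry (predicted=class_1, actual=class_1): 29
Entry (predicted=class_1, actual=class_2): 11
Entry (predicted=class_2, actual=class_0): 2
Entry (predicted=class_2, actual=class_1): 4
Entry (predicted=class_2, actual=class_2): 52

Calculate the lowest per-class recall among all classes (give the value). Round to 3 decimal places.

Per-class recall (TP/(TP+FN)):
  class_0: TP=21, FN=5+2=7 → 21/28 = 0.7500
  class_1: TP=29, FN=2+4=6 → 29/35 = 0.8286
  class_2: TP=52, FN=10+11=21 → 52/73 = 0.7123
Lowest is class 'class_2' with recall = 0.712.

0.712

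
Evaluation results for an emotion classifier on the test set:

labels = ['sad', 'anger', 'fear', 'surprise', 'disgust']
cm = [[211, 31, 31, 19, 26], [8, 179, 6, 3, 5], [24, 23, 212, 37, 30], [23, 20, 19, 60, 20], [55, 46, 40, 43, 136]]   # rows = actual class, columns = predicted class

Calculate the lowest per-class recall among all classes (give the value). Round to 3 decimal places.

0.423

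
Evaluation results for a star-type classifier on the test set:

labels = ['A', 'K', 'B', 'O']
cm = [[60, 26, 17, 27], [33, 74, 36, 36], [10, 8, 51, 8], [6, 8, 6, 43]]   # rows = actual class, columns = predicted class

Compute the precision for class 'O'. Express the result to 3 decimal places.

0.377

One-vs-rest for 'O': TP = diagonal; FP = other classes predicted 'O'; FN = 'O' predicted as other.
precision = TP/(TP+FP).
O: TP=43, FP=27+36+8=71 → 43/114 = 0.3772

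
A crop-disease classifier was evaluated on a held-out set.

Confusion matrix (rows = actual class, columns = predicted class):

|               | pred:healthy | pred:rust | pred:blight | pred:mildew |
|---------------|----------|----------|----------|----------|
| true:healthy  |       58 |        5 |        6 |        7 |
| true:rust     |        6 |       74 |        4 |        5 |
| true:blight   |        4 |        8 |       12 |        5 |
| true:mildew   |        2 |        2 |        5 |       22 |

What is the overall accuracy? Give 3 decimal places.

0.738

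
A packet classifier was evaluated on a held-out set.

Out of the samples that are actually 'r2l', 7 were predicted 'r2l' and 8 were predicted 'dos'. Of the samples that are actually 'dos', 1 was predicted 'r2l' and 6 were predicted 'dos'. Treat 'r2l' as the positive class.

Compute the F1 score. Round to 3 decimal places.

0.609

Precision = TP/(TP+FP) = 7/8 = 0.8750
Recall = TP/(TP+FN) = 7/15 = 0.4667
F1 = 2·TP/(2·TP+FP+FN) = 14/23 = 0.609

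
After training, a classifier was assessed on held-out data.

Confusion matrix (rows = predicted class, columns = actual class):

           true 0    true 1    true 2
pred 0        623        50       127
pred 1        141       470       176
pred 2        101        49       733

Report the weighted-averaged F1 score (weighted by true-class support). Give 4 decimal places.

0.7422

Per-class F1 score (2·TP/(2·TP+FP+FN)):
  0: TP=623, FP=50+127=177, FN=141+101=242 → 1246/1665 = 0.74835
  1: TP=470, FP=141+176=317, FN=50+49=99 → 940/1356 = 0.69322
  2: TP=733, FP=101+49=150, FN=127+176=303 → 1466/1919 = 0.76394
Weighted-F1 score = Σ (supportᵢ/N)·F1 scoreᵢ with N=2470: (865/2470)·0.74835 + (569/2470)·0.69322 + (1036/2470)·0.76394 = 0.7422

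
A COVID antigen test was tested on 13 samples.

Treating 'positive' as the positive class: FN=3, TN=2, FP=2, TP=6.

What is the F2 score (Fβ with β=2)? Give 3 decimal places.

0.682

Fβ = (1+β²)·TP / ((1+β²)·TP + β²·FN + FP), with β²=4
= 5·6 / (5·6 + 4·3 + 2) = 0.682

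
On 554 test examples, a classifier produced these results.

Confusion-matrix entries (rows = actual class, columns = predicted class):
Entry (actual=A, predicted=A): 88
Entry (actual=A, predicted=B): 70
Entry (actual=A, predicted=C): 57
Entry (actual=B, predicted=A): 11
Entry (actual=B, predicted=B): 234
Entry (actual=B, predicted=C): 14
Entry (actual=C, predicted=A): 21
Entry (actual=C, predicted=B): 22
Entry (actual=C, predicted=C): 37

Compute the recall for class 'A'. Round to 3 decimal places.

0.409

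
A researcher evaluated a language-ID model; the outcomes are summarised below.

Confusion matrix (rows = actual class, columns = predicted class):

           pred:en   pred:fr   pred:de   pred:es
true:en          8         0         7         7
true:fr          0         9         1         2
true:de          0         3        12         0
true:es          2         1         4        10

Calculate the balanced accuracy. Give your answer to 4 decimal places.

0.6255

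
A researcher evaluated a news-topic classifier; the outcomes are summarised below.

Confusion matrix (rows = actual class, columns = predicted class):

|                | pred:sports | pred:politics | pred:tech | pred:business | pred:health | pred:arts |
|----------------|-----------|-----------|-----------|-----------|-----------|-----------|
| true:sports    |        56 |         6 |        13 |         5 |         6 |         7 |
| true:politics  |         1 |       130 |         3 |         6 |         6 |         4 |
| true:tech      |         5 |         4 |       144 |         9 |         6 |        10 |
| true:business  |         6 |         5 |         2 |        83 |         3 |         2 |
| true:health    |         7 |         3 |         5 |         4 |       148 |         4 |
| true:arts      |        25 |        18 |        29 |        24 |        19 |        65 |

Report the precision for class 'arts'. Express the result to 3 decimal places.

Take TP from the diagonal, FP from the rest of the 'arts' prediction marginal, FN from the rest of the 'arts' actual marginal.
precision = TP/(TP+FP).
arts: TP=65, FP=7+4+10+2+4=27 → 65/92 = 0.7065

0.707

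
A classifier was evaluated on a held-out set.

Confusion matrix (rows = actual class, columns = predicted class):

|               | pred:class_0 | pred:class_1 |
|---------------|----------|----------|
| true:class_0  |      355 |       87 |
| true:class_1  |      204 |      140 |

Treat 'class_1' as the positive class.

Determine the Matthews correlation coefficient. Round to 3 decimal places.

MCC = (TP·TN − FP·FN) / √((TP+FP)(TP+FN)(TN+FP)(TN+FN))
Numerator = 140·355 − 87·204 = 31952
Denominator = √(227·344·442·559) = √19293826864 = 138902.2205
MCC = 31952 / 138902.2205 = 0.230

0.230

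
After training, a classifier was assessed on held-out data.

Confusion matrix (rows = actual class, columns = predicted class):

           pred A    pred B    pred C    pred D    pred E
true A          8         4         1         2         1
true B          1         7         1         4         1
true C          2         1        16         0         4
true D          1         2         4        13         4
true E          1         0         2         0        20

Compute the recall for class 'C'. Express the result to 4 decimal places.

0.6957

One-vs-rest for 'C': TP = diagonal; FP = other classes predicted 'C'; FN = 'C' predicted as other.
recall = TP/(TP+FN).
C: TP=16, FN=2+1+0+4=7 → 16/23 = 0.69565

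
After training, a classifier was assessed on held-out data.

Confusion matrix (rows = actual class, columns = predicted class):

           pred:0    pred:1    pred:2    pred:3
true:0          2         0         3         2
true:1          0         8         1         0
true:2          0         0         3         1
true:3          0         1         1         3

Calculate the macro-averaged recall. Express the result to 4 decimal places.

Per-class recall (TP/(TP+FN)):
  0: TP=2, FN=0+3+2=5 → 2/7 = 0.28571
  1: TP=8, FN=0+1+0=1 → 8/9 = 0.88889
  2: TP=3, FN=0+0+1=1 → 3/4 = 0.75000
  3: TP=3, FN=0+1+1=2 → 3/5 = 0.60000
Macro-recall = mean = (0.28571 + 0.88889 + 0.75000 + 0.60000) / 4 = 0.6312

0.6312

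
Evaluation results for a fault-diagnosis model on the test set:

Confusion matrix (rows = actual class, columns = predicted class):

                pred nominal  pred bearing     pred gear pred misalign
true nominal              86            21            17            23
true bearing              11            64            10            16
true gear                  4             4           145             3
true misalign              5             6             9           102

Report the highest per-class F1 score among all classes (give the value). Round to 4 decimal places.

0.8605

Per-class F1 score (2·TP/(2·TP+FP+FN)):
  nominal: TP=86, FP=11+4+5=20, FN=21+17+23=61 → 172/253 = 0.67984
  bearing: TP=64, FP=21+4+6=31, FN=11+10+16=37 → 128/196 = 0.65306
  gear: TP=145, FP=17+10+9=36, FN=4+4+3=11 → 290/337 = 0.86053
  misalign: TP=102, FP=23+16+3=42, FN=5+6+9=20 → 204/266 = 0.76692
Highest is class 'gear' with F1 score = 0.8605.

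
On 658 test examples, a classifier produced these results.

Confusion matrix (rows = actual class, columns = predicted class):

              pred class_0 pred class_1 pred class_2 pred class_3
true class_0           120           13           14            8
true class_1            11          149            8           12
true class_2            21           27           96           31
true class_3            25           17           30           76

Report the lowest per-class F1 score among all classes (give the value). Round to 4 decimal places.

0.5527

Per-class F1 score (2·TP/(2·TP+FP+FN)):
  class_0: TP=120, FP=11+21+25=57, FN=13+14+8=35 → 240/332 = 0.72289
  class_1: TP=149, FP=13+27+17=57, FN=11+8+12=31 → 298/386 = 0.77202
  class_2: TP=96, FP=14+8+30=52, FN=21+27+31=79 → 192/323 = 0.59443
  class_3: TP=76, FP=8+12+31=51, FN=25+17+30=72 → 152/275 = 0.55273
Lowest is class 'class_3' with F1 score = 0.5527.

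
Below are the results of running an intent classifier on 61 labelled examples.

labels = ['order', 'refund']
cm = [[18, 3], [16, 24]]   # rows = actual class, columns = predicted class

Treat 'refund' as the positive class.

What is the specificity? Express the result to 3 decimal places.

Specificity = TN/(TN+FP) = 18/(18+3) = 0.857

0.857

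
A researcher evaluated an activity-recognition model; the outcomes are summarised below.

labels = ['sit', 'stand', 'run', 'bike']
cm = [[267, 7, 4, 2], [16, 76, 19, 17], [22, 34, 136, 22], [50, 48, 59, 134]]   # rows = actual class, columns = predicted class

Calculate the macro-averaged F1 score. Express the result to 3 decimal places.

Per-class F1 score (2·TP/(2·TP+FP+FN)):
  sit: TP=267, FP=16+22+50=88, FN=7+4+2=13 → 534/635 = 0.8409
  stand: TP=76, FP=7+34+48=89, FN=16+19+17=52 → 152/293 = 0.5188
  run: TP=136, FP=4+19+59=82, FN=22+34+22=78 → 272/432 = 0.6296
  bike: TP=134, FP=2+17+22=41, FN=50+48+59=157 → 268/466 = 0.5751
Macro-F1 score = mean = (0.8409 + 0.5188 + 0.6296 + 0.5751) / 4 = 0.641

0.641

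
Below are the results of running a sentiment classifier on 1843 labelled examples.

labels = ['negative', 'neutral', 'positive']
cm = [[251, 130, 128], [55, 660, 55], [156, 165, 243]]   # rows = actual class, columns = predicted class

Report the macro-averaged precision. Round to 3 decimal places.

0.602

Per-class precision (TP/(TP+FP)):
  negative: TP=251, FP=55+156=211 → 251/462 = 0.5433
  neutral: TP=660, FP=130+165=295 → 660/955 = 0.6911
  positive: TP=243, FP=128+55=183 → 243/426 = 0.5704
Macro-precision = mean = (0.5433 + 0.6911 + 0.5704) / 3 = 0.602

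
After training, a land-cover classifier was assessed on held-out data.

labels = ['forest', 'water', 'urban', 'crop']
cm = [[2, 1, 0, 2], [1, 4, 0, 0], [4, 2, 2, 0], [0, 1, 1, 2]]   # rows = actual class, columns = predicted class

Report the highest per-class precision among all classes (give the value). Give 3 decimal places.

Per-class precision (TP/(TP+FP)):
  forest: TP=2, FP=1+4+0=5 → 2/7 = 0.2857
  water: TP=4, FP=1+2+1=4 → 4/8 = 0.5000
  urban: TP=2, FP=0+0+1=1 → 2/3 = 0.6667
  crop: TP=2, FP=2+0+0=2 → 2/4 = 0.5000
Highest is class 'urban' with precision = 0.667.

0.667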